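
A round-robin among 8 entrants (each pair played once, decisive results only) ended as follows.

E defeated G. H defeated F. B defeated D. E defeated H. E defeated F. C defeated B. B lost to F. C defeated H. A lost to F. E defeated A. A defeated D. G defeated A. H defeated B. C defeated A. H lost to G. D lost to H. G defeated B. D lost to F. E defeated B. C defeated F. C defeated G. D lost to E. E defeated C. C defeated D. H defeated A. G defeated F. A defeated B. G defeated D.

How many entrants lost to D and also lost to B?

D beat: no one.
B beat: D.
No one was beaten by both.

0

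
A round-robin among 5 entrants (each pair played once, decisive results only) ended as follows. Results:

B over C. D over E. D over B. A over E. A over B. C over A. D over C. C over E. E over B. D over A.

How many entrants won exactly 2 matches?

Win totals: A 2, B 1, C 2, D 4, E 1.
Exactly 2: A, C — 2 entrants.

2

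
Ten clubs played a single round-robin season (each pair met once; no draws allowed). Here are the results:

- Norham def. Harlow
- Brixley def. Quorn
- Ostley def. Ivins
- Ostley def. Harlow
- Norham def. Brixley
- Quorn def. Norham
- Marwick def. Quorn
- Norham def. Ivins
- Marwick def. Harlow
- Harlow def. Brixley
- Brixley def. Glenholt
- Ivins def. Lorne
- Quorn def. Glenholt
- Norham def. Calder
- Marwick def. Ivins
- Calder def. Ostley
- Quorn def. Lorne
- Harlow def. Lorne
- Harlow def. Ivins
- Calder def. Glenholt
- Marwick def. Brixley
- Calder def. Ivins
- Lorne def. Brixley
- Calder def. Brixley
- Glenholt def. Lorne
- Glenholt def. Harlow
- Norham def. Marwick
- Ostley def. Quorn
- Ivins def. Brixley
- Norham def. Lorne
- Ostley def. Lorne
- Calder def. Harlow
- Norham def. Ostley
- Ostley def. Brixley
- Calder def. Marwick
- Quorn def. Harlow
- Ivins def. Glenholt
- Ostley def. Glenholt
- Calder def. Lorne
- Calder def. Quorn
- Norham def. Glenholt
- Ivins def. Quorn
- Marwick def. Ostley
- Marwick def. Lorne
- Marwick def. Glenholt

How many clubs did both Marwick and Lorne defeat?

Marwick beat: Ostley, Quorn, Harlow, Lorne, Brixley, Ivins, Glenholt.
Lorne beat: Brixley.
Both beat: Brixley — 1.

1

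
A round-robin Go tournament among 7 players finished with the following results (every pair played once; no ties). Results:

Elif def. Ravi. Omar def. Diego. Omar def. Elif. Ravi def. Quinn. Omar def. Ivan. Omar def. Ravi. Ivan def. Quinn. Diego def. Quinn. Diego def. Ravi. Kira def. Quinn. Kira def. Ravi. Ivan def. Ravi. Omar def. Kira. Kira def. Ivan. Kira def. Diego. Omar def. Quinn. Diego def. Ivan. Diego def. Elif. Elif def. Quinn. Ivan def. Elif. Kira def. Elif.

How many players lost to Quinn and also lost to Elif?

0

Quinn beat: no one.
Elif beat: Ravi, Quinn.
No one was beaten by both.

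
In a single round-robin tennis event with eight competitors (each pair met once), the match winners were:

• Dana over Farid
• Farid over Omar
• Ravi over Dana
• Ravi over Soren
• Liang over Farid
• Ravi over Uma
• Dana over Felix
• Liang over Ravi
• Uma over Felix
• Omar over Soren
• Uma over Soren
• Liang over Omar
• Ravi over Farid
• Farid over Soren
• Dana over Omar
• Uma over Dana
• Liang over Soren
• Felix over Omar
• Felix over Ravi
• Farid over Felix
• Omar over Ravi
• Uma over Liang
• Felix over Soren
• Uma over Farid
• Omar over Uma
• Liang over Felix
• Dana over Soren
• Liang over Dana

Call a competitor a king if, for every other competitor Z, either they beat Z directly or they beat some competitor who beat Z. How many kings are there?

4

Omar reaches everyone (king).
Ravi reaches everyone (king).
Farid cannot reach Liang, Dana in two steps.
Soren cannot reach Omar, Ravi, Farid, Uma, Liang, Dana, Felix in two steps.
Uma reaches everyone (king).
Liang reaches everyone (king).
Dana cannot reach Liang in two steps.
Felix cannot reach Liang in two steps.
Kings: Omar, Ravi, Uma, Liang — 4.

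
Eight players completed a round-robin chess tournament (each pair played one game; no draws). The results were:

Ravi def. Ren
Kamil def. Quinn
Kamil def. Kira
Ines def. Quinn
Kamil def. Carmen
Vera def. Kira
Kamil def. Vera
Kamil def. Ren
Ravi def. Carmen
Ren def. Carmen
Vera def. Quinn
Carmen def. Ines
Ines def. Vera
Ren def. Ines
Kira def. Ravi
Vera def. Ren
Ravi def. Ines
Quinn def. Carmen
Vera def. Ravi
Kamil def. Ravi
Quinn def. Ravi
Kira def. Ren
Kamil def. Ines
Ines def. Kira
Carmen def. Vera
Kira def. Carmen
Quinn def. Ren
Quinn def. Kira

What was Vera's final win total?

4

Vera's results: beat Ravi, Quinn, Kira, Ren; lost to Ines, Kamil, Carmen.
That is 4 wins.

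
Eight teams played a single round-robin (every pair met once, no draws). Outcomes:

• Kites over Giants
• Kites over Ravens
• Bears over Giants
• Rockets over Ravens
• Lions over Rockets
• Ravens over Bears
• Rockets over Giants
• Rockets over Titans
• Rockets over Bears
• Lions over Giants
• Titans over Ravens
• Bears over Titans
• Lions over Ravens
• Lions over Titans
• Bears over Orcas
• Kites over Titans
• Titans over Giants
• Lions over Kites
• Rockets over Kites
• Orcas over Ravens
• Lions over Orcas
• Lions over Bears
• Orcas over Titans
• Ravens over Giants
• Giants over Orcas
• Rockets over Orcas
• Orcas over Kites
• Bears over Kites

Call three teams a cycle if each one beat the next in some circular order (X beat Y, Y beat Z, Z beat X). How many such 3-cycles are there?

6

Win totals: Kites 3, Orcas 3, Titans 2, Ravens 2, Bears 4, Rockets 6, Giants 1, Lions 7.
A team with w wins dominates both others in C(w,2) triples; summing gives 3 + 3 + 1 + 1 + 6 + 15 + 0 + 21 = 50 transitive triples.
Total triples C(8,3) = 56, so cyclic triples = 56 − 50 = 6.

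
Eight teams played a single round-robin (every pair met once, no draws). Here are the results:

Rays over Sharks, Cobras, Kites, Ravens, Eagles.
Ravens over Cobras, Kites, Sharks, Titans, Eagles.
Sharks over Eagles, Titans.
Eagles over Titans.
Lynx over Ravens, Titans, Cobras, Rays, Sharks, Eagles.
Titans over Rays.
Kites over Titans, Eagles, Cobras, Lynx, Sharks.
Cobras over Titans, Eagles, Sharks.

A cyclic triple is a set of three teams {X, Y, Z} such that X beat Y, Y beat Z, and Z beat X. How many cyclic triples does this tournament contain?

Win totals: Sharks 2, Lynx 6, Ravens 5, Rays 5, Eagles 1, Titans 1, Kites 5, Cobras 3.
A team with w wins dominates both others in C(w,2) triples; summing gives 1 + 15 + 10 + 10 + 0 + 0 + 10 + 3 = 49 transitive triples.
Total triples C(8,3) = 56, so cyclic triples = 56 − 49 = 7.

7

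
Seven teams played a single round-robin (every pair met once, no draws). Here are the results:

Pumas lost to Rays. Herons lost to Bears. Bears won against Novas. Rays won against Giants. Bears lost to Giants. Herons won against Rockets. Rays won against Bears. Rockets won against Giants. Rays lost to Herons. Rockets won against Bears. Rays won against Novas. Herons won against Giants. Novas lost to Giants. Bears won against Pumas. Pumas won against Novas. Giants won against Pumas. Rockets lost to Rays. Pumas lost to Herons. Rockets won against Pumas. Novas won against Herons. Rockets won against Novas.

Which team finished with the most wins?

Win totals: Bears 3, Novas 1, Rockets 4, Rays 5, Giants 3, Herons 4, Pumas 1.
Rays leads with 5 wins (next highest: 4).

Rays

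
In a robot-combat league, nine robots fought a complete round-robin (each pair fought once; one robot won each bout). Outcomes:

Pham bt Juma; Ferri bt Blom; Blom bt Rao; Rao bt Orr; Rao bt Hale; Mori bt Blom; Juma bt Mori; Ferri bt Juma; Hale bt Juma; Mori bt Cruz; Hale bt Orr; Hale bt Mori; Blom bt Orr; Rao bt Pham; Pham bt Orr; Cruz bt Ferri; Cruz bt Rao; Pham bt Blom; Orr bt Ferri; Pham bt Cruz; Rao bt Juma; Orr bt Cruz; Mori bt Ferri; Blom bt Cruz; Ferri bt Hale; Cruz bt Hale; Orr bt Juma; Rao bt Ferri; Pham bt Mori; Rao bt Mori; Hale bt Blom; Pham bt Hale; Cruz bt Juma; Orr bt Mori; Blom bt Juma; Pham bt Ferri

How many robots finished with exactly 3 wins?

Win totals: Mori 3, Pham 7, Ferri 3, Blom 4, Hale 4, Juma 1, Rao 6, Cruz 4, Orr 4.
Exactly 3: Mori, Ferri — 2 robots.

2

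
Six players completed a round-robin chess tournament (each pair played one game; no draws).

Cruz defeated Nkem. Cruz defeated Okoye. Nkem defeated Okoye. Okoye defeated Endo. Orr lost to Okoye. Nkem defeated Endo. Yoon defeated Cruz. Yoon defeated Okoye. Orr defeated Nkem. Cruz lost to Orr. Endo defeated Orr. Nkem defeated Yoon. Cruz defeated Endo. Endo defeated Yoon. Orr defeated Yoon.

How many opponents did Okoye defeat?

Okoye's results: beat Orr, Endo; lost to Nkem, Yoon, Cruz.
That is 2 wins.

2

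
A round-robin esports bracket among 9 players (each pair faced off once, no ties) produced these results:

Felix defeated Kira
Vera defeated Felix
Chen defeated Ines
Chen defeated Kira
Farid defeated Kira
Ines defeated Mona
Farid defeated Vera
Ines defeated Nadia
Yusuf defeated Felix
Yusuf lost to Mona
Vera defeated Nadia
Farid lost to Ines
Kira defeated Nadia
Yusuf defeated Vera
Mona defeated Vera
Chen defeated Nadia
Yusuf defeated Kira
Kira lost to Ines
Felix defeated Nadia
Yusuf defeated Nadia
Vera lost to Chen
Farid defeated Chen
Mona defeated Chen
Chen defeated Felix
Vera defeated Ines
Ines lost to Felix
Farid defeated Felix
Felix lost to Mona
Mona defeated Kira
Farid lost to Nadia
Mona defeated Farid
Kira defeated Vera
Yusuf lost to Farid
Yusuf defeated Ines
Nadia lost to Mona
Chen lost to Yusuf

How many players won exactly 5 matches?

2

Win totals: Ines 4, Felix 3, Vera 3, Yusuf 6, Kira 2, Farid 5, Mona 7, Chen 5, Nadia 1.
Exactly 5: Farid, Chen — 2 players.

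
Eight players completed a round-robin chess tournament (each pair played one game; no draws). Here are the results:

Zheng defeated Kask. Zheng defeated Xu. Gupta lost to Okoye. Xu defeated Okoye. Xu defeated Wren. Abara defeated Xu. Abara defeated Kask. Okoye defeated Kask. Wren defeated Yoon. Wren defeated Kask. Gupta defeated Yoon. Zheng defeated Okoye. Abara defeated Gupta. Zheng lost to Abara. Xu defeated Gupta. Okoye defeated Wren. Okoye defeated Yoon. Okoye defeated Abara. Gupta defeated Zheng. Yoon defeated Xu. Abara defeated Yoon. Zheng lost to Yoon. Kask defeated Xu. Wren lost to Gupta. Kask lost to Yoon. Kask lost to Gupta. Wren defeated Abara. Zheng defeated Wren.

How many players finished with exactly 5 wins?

Win totals: Xu 3, Gupta 4, Yoon 3, Okoye 5, Kask 1, Wren 3, Abara 5, Zheng 4.
Exactly 5: Okoye, Abara — 2 players.

2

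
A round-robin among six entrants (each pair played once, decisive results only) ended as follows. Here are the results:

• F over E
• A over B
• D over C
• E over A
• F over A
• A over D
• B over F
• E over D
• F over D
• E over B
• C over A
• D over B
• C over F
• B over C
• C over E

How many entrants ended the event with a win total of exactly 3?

3

Win totals: A 2, B 2, C 3, D 2, E 3, F 3.
Exactly 3: C, E, F — 3 entrants.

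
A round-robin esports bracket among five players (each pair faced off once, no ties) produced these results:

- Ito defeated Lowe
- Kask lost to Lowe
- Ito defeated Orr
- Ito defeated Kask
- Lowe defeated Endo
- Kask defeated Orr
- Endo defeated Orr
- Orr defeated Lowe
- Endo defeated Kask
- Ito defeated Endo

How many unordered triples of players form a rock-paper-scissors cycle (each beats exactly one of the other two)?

2

Of the C(5,3) = 10 triples, the cyclic ones are: {Lowe, Kask, Orr}; {Lowe, Orr, Endo}.
That is 2.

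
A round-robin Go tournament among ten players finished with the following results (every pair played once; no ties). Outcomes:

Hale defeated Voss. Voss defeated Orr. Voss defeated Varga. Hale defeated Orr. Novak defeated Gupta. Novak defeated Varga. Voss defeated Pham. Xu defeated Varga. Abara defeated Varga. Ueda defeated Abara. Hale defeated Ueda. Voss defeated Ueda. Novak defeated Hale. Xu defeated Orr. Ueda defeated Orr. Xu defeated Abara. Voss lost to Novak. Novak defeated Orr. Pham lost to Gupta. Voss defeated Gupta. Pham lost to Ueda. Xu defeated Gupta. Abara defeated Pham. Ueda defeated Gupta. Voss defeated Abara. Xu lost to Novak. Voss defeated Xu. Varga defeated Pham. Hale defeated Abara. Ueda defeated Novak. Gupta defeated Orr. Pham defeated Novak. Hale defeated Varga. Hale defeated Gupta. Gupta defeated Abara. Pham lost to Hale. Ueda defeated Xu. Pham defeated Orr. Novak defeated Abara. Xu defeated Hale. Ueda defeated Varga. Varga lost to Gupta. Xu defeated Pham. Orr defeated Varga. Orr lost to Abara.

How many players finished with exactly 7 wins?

Win totals: Xu 6, Gupta 4, Hale 7, Ueda 7, Varga 1, Pham 2, Novak 7, Orr 1, Voss 7, Abara 3.
Exactly 7: Hale, Ueda, Novak, Voss — 4 players.

4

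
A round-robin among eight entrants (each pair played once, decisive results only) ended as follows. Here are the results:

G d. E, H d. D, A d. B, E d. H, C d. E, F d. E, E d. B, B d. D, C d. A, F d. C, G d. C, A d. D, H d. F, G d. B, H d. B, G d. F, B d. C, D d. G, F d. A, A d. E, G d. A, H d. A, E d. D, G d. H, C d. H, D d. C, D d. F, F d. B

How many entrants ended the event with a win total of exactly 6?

Win totals: A 3, B 2, C 3, D 3, E 3, F 4, G 6, H 4.
Exactly 6: G — 1 entrant.

1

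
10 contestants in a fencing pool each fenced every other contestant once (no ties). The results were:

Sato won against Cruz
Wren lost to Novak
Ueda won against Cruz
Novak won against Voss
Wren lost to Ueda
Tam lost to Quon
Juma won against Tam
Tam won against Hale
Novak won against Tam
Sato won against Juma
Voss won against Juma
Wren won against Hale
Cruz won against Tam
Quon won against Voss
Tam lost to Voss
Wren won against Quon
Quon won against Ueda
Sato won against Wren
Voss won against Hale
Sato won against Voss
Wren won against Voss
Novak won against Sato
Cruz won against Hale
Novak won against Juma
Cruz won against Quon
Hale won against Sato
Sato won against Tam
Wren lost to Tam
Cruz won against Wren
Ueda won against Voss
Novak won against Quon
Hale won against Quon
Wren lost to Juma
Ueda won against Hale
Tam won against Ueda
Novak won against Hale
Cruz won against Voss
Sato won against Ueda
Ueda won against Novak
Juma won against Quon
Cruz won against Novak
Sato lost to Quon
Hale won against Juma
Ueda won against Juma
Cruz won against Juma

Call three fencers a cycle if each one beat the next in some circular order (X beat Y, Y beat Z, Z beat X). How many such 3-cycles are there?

Win totals: Hale 3, Ueda 6, Sato 6, Wren 3, Novak 7, Tam 3, Juma 3, Cruz 7, Quon 4, Voss 3.
A fencer with w wins dominates both others in C(w,2) triples; summing gives 3 + 15 + 15 + 3 + 21 + 3 + 3 + 21 + 6 + 3 = 93 transitive triples.
Total triples C(10,3) = 120, so cyclic triples = 120 − 93 = 27.

27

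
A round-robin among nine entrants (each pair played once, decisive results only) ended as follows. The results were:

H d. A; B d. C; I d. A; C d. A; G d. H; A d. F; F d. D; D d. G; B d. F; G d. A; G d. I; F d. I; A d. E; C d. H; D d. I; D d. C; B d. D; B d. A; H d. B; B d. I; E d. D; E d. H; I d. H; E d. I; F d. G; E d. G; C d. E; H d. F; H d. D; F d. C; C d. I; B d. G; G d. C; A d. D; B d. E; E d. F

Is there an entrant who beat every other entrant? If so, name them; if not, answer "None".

None

Highest win total is B with 7 (out of 8 possible).
B lost to H, so no entrant went undefeated.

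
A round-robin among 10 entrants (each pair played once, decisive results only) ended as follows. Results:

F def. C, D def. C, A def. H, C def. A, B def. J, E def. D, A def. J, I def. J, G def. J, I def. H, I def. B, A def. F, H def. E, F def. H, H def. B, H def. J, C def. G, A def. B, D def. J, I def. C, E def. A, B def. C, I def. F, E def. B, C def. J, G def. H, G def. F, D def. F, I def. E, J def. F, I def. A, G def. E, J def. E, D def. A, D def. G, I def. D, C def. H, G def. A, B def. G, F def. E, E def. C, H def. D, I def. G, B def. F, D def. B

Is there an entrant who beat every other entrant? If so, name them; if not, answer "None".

I has 9 wins out of 9 opponents — a perfect record.

I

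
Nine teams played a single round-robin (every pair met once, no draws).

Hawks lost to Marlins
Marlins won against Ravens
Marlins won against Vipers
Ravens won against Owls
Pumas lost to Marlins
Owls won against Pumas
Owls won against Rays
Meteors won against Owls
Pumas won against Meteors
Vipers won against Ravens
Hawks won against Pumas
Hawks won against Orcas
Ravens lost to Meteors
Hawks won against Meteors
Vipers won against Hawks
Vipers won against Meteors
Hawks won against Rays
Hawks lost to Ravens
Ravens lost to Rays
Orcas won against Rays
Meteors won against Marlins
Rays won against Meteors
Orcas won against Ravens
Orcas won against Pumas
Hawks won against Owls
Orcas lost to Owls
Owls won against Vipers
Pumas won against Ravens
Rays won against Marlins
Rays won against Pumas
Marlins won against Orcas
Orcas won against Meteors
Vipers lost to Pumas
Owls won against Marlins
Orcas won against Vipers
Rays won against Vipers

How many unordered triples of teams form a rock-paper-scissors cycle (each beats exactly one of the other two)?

Win totals: Ravens 2, Marlins 5, Meteors 3, Rays 5, Vipers 3, Hawks 5, Orcas 5, Owls 5, Pumas 3.
A team with w wins dominates both others in C(w,2) triples; summing gives 1 + 10 + 3 + 10 + 3 + 10 + 10 + 10 + 3 = 60 transitive triples.
Total triples C(9,3) = 84, so cyclic triples = 84 − 60 = 24.

24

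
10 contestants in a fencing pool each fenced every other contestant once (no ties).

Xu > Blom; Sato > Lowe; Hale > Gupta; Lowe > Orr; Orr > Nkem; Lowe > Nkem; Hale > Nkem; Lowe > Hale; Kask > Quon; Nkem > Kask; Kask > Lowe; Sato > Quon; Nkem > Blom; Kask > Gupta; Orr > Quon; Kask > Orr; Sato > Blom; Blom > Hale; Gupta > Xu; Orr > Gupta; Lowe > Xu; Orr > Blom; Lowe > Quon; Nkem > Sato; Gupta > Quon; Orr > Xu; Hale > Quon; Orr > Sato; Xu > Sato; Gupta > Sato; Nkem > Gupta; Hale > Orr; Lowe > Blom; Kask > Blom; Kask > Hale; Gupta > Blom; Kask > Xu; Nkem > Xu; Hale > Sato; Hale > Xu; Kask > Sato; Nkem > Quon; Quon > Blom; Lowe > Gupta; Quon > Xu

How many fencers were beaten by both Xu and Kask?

Xu beat: Blom, Sato.
Kask beat: Hale, Gupta, Quon, Blom, Orr, Sato, Xu, Lowe.
Both beat: Blom, Sato — 2.

2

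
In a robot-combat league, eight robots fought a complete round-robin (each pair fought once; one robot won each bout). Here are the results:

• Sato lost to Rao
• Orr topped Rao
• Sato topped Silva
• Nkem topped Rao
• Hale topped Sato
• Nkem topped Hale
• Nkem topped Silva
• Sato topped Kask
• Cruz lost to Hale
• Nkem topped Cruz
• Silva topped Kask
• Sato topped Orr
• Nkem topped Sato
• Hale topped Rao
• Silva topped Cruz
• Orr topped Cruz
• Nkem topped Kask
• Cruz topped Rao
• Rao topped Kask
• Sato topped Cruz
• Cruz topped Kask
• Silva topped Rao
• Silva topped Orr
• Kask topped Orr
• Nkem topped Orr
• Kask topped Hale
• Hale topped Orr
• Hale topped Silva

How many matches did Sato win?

4

Sato's results: beat Silva, Orr, Kask, Cruz; lost to Hale, Nkem, Rao.
That is 4 wins.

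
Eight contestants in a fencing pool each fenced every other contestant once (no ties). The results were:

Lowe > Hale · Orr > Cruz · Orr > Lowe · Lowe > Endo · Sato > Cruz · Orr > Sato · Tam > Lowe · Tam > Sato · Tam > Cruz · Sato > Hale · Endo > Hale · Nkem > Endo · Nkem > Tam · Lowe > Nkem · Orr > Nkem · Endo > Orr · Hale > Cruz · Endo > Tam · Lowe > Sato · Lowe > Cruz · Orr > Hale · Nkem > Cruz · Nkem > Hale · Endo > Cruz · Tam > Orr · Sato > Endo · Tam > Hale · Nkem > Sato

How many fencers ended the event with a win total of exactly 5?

Win totals: Lowe 5, Cruz 0, Hale 1, Tam 5, Endo 4, Orr 5, Sato 3, Nkem 5.
Exactly 5: Lowe, Tam, Orr, Nkem — 4 fencers.

4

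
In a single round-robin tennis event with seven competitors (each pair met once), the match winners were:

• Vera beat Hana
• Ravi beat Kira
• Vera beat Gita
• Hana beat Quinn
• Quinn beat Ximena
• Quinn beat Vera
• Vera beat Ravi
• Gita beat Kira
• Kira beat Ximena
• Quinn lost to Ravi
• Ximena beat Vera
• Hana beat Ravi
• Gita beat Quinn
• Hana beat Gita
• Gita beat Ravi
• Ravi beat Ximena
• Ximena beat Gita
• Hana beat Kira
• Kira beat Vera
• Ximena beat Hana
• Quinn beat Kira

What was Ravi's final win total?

3

Ravi's results: beat Kira, Ximena, Quinn; lost to Hana, Gita, Vera.
That is 3 wins.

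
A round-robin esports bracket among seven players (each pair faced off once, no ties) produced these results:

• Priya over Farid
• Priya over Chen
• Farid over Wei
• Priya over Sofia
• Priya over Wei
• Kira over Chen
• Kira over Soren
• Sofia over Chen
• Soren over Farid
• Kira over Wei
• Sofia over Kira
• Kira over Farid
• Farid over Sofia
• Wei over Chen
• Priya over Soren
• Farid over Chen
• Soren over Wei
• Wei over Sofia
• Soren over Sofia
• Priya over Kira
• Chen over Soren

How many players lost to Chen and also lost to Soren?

Chen beat: Soren.
Soren beat: Sofia, Farid, Wei.
No one was beaten by both.

0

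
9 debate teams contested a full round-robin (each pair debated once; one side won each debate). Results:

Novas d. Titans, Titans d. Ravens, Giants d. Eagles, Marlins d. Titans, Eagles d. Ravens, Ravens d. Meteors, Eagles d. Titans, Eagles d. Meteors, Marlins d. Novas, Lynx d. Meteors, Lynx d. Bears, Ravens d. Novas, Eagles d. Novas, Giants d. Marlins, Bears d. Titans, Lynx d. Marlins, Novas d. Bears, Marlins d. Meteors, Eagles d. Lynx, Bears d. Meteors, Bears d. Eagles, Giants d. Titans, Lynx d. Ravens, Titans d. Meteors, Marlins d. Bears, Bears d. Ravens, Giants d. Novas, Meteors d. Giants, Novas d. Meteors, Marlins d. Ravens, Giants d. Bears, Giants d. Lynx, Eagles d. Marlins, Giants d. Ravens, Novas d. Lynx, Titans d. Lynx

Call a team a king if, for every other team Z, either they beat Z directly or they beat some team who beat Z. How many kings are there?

7

Novas reaches everyone (king).
Ravens cannot reach Marlins, Eagles in two steps.
Titans cannot reach Eagles in two steps.
Marlins reaches everyone (king).
Meteors reaches everyone (king).
Giants reaches everyone (king).
Bears reaches everyone (king).
Lynx reaches everyone (king).
Eagles reaches everyone (king).
Kings: Novas, Marlins, Meteors, Giants, Bears, Lynx, Eagles — 7.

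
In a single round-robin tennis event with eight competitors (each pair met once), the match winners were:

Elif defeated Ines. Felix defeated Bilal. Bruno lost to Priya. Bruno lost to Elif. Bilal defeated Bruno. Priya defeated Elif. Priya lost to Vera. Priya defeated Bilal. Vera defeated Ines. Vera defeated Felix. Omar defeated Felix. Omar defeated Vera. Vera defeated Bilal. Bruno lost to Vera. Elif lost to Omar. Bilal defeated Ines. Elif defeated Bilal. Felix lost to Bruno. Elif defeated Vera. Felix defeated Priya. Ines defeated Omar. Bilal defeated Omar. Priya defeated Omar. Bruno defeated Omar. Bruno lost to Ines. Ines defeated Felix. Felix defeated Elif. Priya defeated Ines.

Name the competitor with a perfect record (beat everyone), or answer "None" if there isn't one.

Highest win total is Vera with 5 (out of 7 possible).
Vera lost to Elif, Omar, so no competitor went undefeated.

None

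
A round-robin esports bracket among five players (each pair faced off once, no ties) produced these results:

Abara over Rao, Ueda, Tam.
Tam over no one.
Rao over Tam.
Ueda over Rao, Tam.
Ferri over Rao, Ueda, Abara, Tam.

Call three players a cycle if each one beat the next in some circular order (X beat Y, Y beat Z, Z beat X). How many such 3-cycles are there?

0

Of the C(5,3) = 10 triples, the cyclic ones are: none.
That is 0.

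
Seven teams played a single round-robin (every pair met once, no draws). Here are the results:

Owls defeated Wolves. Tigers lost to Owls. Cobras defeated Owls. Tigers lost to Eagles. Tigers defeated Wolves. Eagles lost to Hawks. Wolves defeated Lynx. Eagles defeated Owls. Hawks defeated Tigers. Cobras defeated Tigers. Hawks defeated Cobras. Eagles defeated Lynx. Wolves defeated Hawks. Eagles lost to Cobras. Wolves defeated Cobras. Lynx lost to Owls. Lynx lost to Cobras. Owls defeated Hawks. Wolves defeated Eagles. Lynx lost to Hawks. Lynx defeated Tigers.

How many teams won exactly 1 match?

Win totals: Hawks 4, Cobras 4, Owls 4, Lynx 1, Wolves 4, Tigers 1, Eagles 3.
Exactly 1: Lynx, Tigers — 2 teams.

2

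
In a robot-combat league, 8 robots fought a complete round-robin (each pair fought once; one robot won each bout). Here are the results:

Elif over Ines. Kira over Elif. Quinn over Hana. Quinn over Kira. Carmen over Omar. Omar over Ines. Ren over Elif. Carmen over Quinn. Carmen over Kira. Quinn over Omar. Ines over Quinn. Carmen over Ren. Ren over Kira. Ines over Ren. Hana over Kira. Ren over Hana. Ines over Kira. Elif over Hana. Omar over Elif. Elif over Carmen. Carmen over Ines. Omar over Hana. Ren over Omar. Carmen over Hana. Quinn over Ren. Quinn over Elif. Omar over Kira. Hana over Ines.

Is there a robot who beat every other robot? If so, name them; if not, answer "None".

None

Highest win total is Carmen with 6 (out of 7 possible).
Carmen lost to Elif, so no robot went undefeated.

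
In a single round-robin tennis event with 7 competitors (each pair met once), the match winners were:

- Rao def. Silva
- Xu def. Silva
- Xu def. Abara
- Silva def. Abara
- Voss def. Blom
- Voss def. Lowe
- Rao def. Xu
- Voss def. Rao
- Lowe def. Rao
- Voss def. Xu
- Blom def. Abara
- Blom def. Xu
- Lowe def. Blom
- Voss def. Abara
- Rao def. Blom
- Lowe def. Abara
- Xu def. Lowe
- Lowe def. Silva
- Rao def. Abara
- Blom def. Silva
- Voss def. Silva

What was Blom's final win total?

3

Blom's results: beat Silva, Abara, Xu; lost to Lowe, Rao, Voss.
That is 3 wins.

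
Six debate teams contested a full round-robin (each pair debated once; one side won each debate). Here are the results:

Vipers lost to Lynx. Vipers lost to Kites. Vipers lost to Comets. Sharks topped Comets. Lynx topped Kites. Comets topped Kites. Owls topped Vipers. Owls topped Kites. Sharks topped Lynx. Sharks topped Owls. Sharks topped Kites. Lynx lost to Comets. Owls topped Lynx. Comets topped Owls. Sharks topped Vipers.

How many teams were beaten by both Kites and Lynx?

1

Kites beat: Vipers.
Lynx beat: Kites, Vipers.
Both beat: Vipers — 1.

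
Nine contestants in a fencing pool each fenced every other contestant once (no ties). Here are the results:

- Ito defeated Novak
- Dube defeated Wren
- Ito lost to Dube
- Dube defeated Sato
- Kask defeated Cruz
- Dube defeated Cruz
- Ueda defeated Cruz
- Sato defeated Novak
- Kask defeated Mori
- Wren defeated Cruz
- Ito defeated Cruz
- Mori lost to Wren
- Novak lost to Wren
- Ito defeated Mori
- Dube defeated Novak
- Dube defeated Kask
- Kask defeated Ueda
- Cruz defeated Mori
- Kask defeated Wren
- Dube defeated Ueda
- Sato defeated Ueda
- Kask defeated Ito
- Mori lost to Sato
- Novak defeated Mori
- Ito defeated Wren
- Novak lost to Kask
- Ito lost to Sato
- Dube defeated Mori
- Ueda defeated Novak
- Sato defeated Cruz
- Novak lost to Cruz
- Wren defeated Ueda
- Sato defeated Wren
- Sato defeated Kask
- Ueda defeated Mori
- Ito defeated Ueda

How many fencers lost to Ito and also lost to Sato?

5

Ito beat: Cruz, Mori, Novak, Ueda, Wren.
Sato beat: Cruz, Mori, Kask, Novak, Ueda, Ito, Wren.
Both beat: Cruz, Mori, Novak, Ueda, Wren — 5.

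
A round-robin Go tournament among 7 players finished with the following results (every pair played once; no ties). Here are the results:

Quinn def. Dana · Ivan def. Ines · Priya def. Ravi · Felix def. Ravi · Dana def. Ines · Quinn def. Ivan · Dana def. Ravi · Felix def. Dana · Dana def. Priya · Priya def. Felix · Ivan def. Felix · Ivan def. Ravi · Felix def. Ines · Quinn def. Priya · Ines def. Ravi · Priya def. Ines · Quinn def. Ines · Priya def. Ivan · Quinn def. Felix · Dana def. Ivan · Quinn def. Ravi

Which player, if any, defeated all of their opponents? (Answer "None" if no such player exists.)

Quinn has 6 wins out of 6 opponents — a perfect record.

Quinn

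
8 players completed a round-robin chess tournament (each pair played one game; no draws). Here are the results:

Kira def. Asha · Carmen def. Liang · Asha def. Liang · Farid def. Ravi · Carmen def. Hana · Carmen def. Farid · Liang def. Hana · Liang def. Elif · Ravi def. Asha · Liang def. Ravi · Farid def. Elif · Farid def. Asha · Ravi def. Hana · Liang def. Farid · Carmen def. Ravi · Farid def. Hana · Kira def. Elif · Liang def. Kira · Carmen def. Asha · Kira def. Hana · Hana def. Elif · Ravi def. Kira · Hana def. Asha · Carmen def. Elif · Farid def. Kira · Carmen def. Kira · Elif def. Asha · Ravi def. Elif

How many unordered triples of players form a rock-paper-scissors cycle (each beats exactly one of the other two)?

5

Win totals: Ravi 4, Farid 5, Asha 1, Kira 3, Carmen 7, Hana 2, Elif 1, Liang 5.
A player with w wins dominates both others in C(w,2) triples; summing gives 6 + 10 + 0 + 3 + 21 + 1 + 0 + 10 = 51 transitive triples.
Total triples C(8,3) = 56, so cyclic triples = 56 − 51 = 5.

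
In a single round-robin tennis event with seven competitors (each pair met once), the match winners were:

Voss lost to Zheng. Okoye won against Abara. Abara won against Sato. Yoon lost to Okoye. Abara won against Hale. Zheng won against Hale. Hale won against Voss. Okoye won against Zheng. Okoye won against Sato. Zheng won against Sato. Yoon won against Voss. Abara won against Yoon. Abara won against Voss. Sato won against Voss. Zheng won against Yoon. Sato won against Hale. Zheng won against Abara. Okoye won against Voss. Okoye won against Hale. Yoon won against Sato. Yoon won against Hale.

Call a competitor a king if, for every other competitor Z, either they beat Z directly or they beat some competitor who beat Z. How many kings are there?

1

Hale cannot reach Zheng, Okoye, Abara, Sato, Yoon in two steps.
Zheng cannot reach Okoye in two steps.
Voss cannot reach Hale, Zheng, Okoye, Abara, Sato, Yoon in two steps.
Okoye reaches everyone (king).
Abara cannot reach Zheng, Okoye in two steps.
Sato cannot reach Zheng, Okoye, Abara, Yoon in two steps.
Yoon cannot reach Zheng, Okoye, Abara in two steps.
Kings: Okoye — 1.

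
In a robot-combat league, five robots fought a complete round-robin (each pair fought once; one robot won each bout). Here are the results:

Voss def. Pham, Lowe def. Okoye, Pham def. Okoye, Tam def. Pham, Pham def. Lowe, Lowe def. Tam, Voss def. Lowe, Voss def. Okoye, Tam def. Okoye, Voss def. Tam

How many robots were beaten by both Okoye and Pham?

Okoye beat: no one.
Pham beat: Lowe, Okoye.
No one was beaten by both.

0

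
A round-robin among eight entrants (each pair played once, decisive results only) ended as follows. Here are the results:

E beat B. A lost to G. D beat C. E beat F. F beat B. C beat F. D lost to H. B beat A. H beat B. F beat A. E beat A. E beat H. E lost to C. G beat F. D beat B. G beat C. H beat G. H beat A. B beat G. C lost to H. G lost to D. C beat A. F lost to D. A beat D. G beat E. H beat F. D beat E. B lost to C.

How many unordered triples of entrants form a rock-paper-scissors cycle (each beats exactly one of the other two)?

Win totals: A 1, B 2, C 4, D 5, E 4, F 2, G 4, H 6.
An entrant with w wins dominates both others in C(w,2) triples; summing gives 0 + 1 + 6 + 10 + 6 + 1 + 6 + 15 = 45 transitive triples.
Total triples C(8,3) = 56, so cyclic triples = 56 − 45 = 11.

11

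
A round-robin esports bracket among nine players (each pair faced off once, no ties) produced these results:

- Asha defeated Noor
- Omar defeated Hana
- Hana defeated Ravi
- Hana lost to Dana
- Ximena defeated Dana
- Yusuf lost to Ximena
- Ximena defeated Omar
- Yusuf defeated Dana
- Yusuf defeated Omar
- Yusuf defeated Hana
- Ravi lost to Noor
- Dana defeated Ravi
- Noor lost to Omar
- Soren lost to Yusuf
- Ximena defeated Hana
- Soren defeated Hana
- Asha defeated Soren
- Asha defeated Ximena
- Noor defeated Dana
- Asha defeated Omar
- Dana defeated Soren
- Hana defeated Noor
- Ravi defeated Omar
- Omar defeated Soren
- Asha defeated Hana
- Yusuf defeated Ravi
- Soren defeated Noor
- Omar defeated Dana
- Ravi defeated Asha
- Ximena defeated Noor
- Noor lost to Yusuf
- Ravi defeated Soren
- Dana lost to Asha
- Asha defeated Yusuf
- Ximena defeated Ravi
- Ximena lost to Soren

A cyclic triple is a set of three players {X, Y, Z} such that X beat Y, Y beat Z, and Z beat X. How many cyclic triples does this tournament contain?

Win totals: Omar 4, Dana 3, Hana 2, Noor 2, Yusuf 6, Soren 3, Asha 7, Ximena 6, Ravi 3.
A player with w wins dominates both others in C(w,2) triples; summing gives 6 + 3 + 1 + 1 + 15 + 3 + 21 + 15 + 3 = 68 transitive triples.
Total triples C(9,3) = 84, so cyclic triples = 84 − 68 = 16.

16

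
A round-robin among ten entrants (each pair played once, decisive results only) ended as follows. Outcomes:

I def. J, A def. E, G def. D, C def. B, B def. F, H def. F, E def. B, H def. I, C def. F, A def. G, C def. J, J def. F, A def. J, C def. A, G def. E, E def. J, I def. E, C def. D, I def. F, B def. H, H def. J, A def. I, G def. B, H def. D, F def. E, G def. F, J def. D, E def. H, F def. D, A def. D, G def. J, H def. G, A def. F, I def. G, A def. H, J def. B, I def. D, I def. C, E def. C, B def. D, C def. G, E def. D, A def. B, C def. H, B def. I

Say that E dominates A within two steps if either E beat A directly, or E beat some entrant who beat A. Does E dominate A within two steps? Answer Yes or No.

Yes

E did not beat A directly.
E beat B, C, D, H, J. Of those, C beat A.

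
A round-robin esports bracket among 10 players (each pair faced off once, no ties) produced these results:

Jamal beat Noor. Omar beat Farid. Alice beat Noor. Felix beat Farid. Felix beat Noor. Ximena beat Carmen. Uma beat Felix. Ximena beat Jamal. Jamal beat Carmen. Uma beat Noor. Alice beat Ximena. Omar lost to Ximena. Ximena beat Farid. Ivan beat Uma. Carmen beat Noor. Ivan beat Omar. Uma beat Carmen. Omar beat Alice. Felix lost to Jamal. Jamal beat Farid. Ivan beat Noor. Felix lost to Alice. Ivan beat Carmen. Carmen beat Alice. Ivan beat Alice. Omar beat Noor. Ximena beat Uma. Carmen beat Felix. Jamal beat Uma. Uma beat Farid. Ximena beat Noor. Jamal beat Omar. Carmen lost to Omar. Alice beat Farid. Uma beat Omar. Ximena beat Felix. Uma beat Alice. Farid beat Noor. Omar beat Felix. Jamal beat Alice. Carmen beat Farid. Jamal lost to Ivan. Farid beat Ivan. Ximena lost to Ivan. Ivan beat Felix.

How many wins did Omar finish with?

5

Omar's results: beat Carmen, Farid, Alice, Felix, Noor; lost to Uma, Jamal, Ximena, Ivan.
That is 5 wins.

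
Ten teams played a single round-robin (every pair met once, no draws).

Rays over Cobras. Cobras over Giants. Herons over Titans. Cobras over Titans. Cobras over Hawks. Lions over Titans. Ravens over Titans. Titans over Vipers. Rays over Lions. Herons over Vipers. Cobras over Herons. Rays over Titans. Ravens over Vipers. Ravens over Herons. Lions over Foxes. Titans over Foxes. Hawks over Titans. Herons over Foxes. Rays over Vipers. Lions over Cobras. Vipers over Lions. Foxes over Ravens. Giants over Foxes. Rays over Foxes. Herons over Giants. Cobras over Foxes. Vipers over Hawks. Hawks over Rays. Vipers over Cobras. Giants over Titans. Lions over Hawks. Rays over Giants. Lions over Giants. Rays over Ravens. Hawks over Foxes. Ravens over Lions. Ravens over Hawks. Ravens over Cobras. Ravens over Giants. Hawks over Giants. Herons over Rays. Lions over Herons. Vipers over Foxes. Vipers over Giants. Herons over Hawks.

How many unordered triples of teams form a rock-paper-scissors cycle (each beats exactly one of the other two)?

Win totals: Cobras 5, Giants 2, Ravens 7, Rays 7, Hawks 4, Herons 6, Titans 2, Vipers 5, Lions 6, Foxes 1.
A team with w wins dominates both others in C(w,2) triples; summing gives 10 + 1 + 21 + 21 + 6 + 15 + 1 + 10 + 15 + 0 = 100 transitive triples.
Total triples C(10,3) = 120, so cyclic triples = 120 − 100 = 20.

20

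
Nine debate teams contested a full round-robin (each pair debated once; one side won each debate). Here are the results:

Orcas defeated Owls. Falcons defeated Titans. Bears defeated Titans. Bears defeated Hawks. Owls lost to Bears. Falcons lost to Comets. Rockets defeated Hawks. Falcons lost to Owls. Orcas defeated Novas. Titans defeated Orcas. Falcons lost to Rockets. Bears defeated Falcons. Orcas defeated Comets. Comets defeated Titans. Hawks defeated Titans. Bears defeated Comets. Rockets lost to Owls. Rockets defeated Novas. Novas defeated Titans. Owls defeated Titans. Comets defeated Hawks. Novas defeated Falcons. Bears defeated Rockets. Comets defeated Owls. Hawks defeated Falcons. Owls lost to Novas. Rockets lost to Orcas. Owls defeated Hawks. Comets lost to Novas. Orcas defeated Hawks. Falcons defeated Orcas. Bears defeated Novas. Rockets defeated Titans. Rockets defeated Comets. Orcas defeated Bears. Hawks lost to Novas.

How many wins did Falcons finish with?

2

Falcons' results: beat Orcas, Titans; lost to Hawks, Bears, Owls, Novas, Comets, Rockets.
That is 2 wins.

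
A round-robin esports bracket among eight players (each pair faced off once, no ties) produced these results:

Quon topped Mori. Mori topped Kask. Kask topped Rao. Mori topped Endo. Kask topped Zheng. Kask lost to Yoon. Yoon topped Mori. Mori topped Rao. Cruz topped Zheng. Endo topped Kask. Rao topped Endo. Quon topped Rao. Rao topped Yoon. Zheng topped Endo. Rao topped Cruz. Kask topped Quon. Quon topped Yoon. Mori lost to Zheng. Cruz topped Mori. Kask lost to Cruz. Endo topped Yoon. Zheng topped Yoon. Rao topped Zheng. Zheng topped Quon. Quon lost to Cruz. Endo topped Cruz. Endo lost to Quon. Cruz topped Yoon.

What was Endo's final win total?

3

Endo's results: beat Cruz, Kask, Yoon; lost to Quon, Mori, Zheng, Rao.
That is 3 wins.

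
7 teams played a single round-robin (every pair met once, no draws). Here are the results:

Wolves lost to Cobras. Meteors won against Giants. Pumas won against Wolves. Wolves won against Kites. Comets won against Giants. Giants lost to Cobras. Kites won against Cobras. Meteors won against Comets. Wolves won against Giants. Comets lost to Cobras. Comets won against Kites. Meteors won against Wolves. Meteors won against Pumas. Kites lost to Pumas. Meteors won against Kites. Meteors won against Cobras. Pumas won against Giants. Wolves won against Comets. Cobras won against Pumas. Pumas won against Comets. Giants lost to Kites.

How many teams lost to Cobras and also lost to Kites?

1

Cobras beat: Comets, Pumas, Wolves, Giants.
Kites beat: Giants, Cobras.
Both beat: Giants — 1.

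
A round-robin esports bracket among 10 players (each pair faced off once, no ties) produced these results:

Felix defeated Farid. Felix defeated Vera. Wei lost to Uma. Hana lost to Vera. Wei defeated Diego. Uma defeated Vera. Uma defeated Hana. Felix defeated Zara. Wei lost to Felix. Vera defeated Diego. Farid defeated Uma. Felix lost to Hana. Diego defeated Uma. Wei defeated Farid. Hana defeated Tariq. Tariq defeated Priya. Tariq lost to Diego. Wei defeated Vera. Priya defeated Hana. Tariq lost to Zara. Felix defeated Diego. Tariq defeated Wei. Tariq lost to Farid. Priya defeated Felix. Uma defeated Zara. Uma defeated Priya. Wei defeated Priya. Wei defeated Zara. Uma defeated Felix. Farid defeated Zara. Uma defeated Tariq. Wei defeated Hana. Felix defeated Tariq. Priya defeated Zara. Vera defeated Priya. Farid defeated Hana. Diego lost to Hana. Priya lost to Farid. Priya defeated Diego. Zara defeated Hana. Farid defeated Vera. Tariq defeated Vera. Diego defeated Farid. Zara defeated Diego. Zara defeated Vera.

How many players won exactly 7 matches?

1

Win totals: Diego 3, Hana 3, Vera 3, Farid 6, Zara 4, Uma 7, Felix 6, Wei 6, Priya 4, Tariq 3.
Exactly 7: Uma — 1 player.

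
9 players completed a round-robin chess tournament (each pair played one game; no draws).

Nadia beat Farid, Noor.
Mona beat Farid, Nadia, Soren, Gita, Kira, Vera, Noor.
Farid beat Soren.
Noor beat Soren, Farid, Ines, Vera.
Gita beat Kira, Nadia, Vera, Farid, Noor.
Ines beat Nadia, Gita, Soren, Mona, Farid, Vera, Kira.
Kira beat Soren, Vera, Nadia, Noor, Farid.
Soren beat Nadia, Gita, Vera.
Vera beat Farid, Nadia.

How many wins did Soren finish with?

Soren's results: beat Nadia, Vera, Gita; lost to Noor, Kira, Ines, Farid, Mona.
That is 3 wins.

3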